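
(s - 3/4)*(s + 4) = s^2 + 13*s/4 - 3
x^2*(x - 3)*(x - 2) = x^4 - 5*x^3 + 6*x^2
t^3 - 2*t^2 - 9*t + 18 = (t - 3)*(t - 2)*(t + 3)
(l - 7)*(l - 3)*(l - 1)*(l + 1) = l^4 - 10*l^3 + 20*l^2 + 10*l - 21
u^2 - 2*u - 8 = (u - 4)*(u + 2)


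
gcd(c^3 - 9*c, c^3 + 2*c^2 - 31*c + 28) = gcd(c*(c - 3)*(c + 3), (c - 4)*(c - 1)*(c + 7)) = 1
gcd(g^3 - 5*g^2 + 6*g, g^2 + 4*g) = g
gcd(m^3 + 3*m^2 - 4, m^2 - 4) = m + 2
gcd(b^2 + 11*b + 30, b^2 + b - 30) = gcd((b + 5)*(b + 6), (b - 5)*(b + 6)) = b + 6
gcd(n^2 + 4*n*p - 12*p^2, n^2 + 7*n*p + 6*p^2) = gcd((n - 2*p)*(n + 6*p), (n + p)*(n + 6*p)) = n + 6*p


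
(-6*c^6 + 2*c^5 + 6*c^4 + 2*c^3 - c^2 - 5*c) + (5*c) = -6*c^6 + 2*c^5 + 6*c^4 + 2*c^3 - c^2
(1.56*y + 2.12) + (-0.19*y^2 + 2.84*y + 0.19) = -0.19*y^2 + 4.4*y + 2.31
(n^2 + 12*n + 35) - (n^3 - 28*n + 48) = -n^3 + n^2 + 40*n - 13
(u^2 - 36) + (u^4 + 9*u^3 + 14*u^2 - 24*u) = u^4 + 9*u^3 + 15*u^2 - 24*u - 36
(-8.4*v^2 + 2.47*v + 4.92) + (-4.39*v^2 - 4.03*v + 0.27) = -12.79*v^2 - 1.56*v + 5.19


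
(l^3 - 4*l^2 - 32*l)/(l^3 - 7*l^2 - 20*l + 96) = l/(l - 3)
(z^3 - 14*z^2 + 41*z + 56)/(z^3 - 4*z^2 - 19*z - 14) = (z - 8)/(z + 2)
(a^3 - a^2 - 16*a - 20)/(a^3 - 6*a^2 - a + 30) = (a + 2)/(a - 3)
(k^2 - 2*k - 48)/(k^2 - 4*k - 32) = (k + 6)/(k + 4)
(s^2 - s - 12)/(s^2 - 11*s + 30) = (s^2 - s - 12)/(s^2 - 11*s + 30)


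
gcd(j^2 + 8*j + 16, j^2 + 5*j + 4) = j + 4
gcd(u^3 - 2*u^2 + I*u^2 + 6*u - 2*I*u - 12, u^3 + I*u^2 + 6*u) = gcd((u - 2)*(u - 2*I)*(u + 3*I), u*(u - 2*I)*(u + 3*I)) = u^2 + I*u + 6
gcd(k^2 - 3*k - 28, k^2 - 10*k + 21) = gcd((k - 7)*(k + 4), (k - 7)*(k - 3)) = k - 7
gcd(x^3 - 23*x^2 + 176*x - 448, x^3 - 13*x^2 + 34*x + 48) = x - 8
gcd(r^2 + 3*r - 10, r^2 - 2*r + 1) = 1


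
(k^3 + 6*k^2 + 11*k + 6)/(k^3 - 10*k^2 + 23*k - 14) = (k^3 + 6*k^2 + 11*k + 6)/(k^3 - 10*k^2 + 23*k - 14)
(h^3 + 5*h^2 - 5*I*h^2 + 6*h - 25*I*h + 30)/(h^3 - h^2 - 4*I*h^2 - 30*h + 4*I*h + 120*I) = (h^2 - 5*I*h + 6)/(h^2 + h*(-6 - 4*I) + 24*I)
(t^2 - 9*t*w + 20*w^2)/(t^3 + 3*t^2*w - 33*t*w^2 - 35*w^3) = (t - 4*w)/(t^2 + 8*t*w + 7*w^2)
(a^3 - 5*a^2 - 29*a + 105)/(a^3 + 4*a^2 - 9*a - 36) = (a^2 - 2*a - 35)/(a^2 + 7*a + 12)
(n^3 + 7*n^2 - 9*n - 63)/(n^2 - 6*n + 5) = (n^3 + 7*n^2 - 9*n - 63)/(n^2 - 6*n + 5)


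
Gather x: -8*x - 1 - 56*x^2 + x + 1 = -56*x^2 - 7*x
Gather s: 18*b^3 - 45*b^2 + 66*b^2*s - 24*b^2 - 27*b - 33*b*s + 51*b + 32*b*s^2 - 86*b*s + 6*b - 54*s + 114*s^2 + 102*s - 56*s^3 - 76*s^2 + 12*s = 18*b^3 - 69*b^2 + 30*b - 56*s^3 + s^2*(32*b + 38) + s*(66*b^2 - 119*b + 60)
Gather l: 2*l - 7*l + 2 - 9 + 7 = -5*l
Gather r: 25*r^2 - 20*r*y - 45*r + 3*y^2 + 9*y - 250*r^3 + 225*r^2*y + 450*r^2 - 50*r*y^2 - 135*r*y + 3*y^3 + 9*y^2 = -250*r^3 + r^2*(225*y + 475) + r*(-50*y^2 - 155*y - 45) + 3*y^3 + 12*y^2 + 9*y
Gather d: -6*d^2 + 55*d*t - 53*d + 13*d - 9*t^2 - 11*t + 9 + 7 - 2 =-6*d^2 + d*(55*t - 40) - 9*t^2 - 11*t + 14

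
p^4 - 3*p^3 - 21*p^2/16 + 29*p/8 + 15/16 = (p - 3)*(p - 5/4)*(p + 1/4)*(p + 1)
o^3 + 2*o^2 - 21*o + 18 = (o - 3)*(o - 1)*(o + 6)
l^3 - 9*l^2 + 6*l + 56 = (l - 7)*(l - 4)*(l + 2)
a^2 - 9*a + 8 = (a - 8)*(a - 1)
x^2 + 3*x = x*(x + 3)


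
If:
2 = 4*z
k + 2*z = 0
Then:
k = -1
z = 1/2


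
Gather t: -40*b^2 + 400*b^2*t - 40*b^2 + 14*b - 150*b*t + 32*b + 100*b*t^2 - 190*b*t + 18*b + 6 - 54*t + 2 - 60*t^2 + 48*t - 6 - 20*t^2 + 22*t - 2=-80*b^2 + 64*b + t^2*(100*b - 80) + t*(400*b^2 - 340*b + 16)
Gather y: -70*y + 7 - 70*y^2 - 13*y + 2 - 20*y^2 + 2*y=-90*y^2 - 81*y + 9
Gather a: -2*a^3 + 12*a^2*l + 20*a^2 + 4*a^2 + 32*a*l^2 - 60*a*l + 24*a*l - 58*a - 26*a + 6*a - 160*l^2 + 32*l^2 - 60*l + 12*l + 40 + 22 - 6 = -2*a^3 + a^2*(12*l + 24) + a*(32*l^2 - 36*l - 78) - 128*l^2 - 48*l + 56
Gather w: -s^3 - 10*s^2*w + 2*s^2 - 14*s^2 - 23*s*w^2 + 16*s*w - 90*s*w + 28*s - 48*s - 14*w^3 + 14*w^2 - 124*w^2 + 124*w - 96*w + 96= -s^3 - 12*s^2 - 20*s - 14*w^3 + w^2*(-23*s - 110) + w*(-10*s^2 - 74*s + 28) + 96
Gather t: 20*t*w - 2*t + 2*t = 20*t*w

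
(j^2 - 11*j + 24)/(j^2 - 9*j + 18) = (j - 8)/(j - 6)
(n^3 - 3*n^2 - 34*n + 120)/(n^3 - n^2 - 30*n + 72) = (n - 5)/(n - 3)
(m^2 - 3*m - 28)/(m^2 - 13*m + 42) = (m + 4)/(m - 6)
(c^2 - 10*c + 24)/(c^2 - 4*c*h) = (c^2 - 10*c + 24)/(c*(c - 4*h))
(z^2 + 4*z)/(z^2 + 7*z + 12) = z/(z + 3)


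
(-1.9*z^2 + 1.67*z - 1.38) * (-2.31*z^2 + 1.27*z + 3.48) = 4.389*z^4 - 6.2707*z^3 - 1.3033*z^2 + 4.059*z - 4.8024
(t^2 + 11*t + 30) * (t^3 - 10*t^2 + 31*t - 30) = t^5 + t^4 - 49*t^3 + 11*t^2 + 600*t - 900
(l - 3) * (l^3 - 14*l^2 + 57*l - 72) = l^4 - 17*l^3 + 99*l^2 - 243*l + 216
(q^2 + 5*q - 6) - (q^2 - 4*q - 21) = 9*q + 15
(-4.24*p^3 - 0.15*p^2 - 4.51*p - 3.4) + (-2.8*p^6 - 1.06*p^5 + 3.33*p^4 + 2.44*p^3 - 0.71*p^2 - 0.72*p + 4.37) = -2.8*p^6 - 1.06*p^5 + 3.33*p^4 - 1.8*p^3 - 0.86*p^2 - 5.23*p + 0.97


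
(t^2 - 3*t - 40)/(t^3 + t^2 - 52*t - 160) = 1/(t + 4)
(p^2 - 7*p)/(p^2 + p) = (p - 7)/(p + 1)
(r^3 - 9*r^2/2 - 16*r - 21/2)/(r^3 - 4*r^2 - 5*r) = (2*r^2 - 11*r - 21)/(2*r*(r - 5))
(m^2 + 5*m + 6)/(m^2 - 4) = (m + 3)/(m - 2)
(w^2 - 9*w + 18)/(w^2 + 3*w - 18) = (w - 6)/(w + 6)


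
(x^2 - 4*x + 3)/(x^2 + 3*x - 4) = (x - 3)/(x + 4)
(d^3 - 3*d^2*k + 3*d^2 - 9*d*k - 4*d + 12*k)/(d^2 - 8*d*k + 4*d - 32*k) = (d^2 - 3*d*k - d + 3*k)/(d - 8*k)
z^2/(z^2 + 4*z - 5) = z^2/(z^2 + 4*z - 5)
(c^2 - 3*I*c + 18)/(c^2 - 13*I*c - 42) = (c + 3*I)/(c - 7*I)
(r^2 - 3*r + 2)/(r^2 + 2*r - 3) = (r - 2)/(r + 3)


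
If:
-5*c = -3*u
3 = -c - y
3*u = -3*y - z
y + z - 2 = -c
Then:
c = 2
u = 10/3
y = -5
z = 5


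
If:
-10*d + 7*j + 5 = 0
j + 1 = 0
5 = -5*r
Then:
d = -1/5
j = -1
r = -1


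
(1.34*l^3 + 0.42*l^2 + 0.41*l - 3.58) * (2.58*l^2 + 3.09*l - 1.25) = 3.4572*l^5 + 5.2242*l^4 + 0.6806*l^3 - 8.4945*l^2 - 11.5747*l + 4.475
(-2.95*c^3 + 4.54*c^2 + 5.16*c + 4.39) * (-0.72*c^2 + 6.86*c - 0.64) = 2.124*c^5 - 23.5058*c^4 + 29.3172*c^3 + 29.3312*c^2 + 26.813*c - 2.8096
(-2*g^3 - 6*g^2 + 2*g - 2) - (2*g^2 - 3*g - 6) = -2*g^3 - 8*g^2 + 5*g + 4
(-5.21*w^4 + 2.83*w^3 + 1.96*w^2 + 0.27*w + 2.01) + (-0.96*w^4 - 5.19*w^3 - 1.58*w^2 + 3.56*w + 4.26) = -6.17*w^4 - 2.36*w^3 + 0.38*w^2 + 3.83*w + 6.27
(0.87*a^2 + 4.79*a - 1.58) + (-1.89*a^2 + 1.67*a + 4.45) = -1.02*a^2 + 6.46*a + 2.87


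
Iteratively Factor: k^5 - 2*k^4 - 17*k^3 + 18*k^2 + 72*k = (k + 3)*(k^4 - 5*k^3 - 2*k^2 + 24*k) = (k - 3)*(k + 3)*(k^3 - 2*k^2 - 8*k) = (k - 4)*(k - 3)*(k + 3)*(k^2 + 2*k) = (k - 4)*(k - 3)*(k + 2)*(k + 3)*(k)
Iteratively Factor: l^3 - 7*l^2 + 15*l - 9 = (l - 1)*(l^2 - 6*l + 9) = (l - 3)*(l - 1)*(l - 3)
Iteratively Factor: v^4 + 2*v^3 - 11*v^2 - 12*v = (v - 3)*(v^3 + 5*v^2 + 4*v) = (v - 3)*(v + 1)*(v^2 + 4*v) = v*(v - 3)*(v + 1)*(v + 4)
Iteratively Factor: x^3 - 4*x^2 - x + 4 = (x - 4)*(x^2 - 1) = (x - 4)*(x + 1)*(x - 1)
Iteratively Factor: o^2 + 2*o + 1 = (o + 1)*(o + 1)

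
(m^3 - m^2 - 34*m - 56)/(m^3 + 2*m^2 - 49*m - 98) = (m + 4)/(m + 7)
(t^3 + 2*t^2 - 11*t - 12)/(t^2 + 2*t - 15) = (t^2 + 5*t + 4)/(t + 5)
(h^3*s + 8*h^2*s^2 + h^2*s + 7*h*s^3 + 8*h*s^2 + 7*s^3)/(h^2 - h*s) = s*(h^3 + 8*h^2*s + h^2 + 7*h*s^2 + 8*h*s + 7*s^2)/(h*(h - s))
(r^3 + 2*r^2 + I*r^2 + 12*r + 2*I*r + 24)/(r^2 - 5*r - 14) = (r^2 + I*r + 12)/(r - 7)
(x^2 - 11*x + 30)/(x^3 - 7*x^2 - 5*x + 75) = (x - 6)/(x^2 - 2*x - 15)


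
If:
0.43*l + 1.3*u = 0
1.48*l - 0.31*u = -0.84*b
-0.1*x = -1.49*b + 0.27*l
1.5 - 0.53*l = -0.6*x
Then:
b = -0.15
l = 0.08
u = -0.03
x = -2.43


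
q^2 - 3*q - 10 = (q - 5)*(q + 2)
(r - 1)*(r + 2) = r^2 + r - 2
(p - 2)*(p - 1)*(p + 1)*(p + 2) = p^4 - 5*p^2 + 4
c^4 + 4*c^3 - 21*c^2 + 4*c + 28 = (c - 2)^2*(c + 1)*(c + 7)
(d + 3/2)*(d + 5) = d^2 + 13*d/2 + 15/2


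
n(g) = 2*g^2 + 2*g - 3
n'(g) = 4*g + 2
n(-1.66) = -0.81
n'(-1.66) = -4.64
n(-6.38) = 65.65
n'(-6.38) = -23.52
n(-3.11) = 10.12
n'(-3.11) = -10.44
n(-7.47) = 93.66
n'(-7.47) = -27.88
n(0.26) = -2.34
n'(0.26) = 3.04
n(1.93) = 8.31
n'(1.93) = 9.72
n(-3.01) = 9.10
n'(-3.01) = -10.04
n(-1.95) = 0.70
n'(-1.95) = -5.80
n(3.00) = 21.00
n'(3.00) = 14.00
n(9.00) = 177.00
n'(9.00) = 38.00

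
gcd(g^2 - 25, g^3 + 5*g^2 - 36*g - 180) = g + 5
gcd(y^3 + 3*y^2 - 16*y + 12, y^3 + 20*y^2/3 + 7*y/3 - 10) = y^2 + 5*y - 6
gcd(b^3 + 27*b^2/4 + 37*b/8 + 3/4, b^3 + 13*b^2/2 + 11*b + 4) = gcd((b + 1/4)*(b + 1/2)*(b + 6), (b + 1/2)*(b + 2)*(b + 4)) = b + 1/2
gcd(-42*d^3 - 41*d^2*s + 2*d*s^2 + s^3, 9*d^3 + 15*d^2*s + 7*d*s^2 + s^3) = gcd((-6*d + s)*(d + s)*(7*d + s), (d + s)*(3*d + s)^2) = d + s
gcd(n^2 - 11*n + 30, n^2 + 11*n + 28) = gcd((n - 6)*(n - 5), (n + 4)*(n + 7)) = 1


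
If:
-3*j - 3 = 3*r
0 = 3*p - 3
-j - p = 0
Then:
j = -1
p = 1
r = 0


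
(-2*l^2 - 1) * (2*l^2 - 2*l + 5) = -4*l^4 + 4*l^3 - 12*l^2 + 2*l - 5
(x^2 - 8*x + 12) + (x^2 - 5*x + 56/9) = 2*x^2 - 13*x + 164/9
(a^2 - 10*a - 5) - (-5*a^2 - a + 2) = 6*a^2 - 9*a - 7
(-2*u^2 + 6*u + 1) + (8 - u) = -2*u^2 + 5*u + 9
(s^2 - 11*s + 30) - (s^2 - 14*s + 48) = 3*s - 18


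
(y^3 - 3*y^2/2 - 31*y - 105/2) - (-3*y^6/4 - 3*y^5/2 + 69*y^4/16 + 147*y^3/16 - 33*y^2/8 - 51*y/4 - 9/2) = 3*y^6/4 + 3*y^5/2 - 69*y^4/16 - 131*y^3/16 + 21*y^2/8 - 73*y/4 - 48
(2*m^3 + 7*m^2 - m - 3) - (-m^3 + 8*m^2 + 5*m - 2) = 3*m^3 - m^2 - 6*m - 1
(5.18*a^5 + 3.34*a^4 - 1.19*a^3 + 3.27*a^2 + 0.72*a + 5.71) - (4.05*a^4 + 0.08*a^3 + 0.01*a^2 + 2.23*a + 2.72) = 5.18*a^5 - 0.71*a^4 - 1.27*a^3 + 3.26*a^2 - 1.51*a + 2.99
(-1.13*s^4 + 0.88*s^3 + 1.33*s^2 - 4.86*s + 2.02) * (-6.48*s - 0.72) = 7.3224*s^5 - 4.8888*s^4 - 9.252*s^3 + 30.5352*s^2 - 9.5904*s - 1.4544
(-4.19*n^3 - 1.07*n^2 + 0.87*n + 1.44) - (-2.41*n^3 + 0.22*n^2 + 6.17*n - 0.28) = -1.78*n^3 - 1.29*n^2 - 5.3*n + 1.72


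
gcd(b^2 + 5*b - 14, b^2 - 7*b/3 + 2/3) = b - 2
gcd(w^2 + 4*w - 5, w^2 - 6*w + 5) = w - 1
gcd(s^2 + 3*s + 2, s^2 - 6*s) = 1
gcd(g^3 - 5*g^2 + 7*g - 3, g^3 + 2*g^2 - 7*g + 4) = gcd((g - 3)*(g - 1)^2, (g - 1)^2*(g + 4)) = g^2 - 2*g + 1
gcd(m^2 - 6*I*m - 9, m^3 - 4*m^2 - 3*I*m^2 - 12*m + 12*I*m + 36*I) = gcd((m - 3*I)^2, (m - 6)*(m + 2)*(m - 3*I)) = m - 3*I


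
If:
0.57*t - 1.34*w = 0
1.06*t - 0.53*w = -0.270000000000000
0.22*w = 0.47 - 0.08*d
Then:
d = 6.25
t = -0.32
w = -0.14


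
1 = 1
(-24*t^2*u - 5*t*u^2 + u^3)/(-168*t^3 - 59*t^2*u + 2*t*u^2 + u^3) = u/(7*t + u)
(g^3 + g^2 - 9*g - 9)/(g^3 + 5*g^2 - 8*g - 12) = (g^2 - 9)/(g^2 + 4*g - 12)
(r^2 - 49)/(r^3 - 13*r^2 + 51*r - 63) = (r + 7)/(r^2 - 6*r + 9)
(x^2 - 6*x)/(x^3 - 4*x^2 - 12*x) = 1/(x + 2)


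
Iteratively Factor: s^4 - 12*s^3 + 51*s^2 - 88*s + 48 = (s - 4)*(s^3 - 8*s^2 + 19*s - 12) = (s - 4)^2*(s^2 - 4*s + 3) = (s - 4)^2*(s - 3)*(s - 1)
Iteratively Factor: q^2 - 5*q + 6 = (q - 3)*(q - 2)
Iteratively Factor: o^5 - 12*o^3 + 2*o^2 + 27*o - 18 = (o - 1)*(o^4 + o^3 - 11*o^2 - 9*o + 18) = (o - 1)*(o + 3)*(o^3 - 2*o^2 - 5*o + 6) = (o - 1)*(o + 2)*(o + 3)*(o^2 - 4*o + 3) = (o - 3)*(o - 1)*(o + 2)*(o + 3)*(o - 1)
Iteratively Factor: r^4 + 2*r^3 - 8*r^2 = (r)*(r^3 + 2*r^2 - 8*r) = r*(r + 4)*(r^2 - 2*r) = r^2*(r + 4)*(r - 2)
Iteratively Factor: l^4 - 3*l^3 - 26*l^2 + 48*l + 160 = (l + 2)*(l^3 - 5*l^2 - 16*l + 80) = (l - 4)*(l + 2)*(l^2 - l - 20) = (l - 4)*(l + 2)*(l + 4)*(l - 5)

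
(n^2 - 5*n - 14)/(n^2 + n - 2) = (n - 7)/(n - 1)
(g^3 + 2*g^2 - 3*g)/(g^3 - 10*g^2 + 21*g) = (g^2 + 2*g - 3)/(g^2 - 10*g + 21)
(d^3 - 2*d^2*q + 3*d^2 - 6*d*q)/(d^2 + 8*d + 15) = d*(d - 2*q)/(d + 5)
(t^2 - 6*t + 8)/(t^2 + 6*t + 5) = (t^2 - 6*t + 8)/(t^2 + 6*t + 5)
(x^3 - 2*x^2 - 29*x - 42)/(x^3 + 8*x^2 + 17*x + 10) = (x^2 - 4*x - 21)/(x^2 + 6*x + 5)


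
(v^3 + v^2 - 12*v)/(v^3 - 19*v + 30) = v*(v + 4)/(v^2 + 3*v - 10)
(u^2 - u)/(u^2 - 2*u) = (u - 1)/(u - 2)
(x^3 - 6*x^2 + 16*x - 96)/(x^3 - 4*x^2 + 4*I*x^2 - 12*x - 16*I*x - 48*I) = (x - 4*I)/(x + 2)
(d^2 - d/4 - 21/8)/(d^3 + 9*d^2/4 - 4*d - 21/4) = (d + 3/2)/(d^2 + 4*d + 3)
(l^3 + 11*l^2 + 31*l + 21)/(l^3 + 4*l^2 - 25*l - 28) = (l + 3)/(l - 4)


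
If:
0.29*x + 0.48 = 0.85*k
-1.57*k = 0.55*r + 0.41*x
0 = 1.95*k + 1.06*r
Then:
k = 0.39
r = -0.71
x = -0.52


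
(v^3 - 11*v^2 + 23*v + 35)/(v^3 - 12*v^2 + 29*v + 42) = (v - 5)/(v - 6)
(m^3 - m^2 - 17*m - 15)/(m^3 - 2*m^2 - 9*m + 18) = (m^2 - 4*m - 5)/(m^2 - 5*m + 6)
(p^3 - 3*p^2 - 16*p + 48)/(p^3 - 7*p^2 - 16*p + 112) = (p - 3)/(p - 7)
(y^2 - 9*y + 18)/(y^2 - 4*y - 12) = (y - 3)/(y + 2)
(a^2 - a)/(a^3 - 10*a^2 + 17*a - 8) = a/(a^2 - 9*a + 8)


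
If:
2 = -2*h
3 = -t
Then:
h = -1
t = -3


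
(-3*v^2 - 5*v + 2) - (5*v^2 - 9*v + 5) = -8*v^2 + 4*v - 3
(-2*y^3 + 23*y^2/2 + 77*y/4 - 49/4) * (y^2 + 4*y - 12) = -2*y^5 + 7*y^4/2 + 357*y^3/4 - 293*y^2/4 - 280*y + 147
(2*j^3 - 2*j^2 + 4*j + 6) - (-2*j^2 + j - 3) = 2*j^3 + 3*j + 9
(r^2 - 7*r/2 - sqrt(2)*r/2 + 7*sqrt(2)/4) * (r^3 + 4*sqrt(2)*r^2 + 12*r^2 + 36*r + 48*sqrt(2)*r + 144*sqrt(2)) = r^5 + 7*sqrt(2)*r^4/2 + 17*r^4/2 - 10*r^3 + 119*sqrt(2)*r^3/4 - 160*r^2 - 21*sqrt(2)*r^2 - 441*sqrt(2)*r + 24*r + 504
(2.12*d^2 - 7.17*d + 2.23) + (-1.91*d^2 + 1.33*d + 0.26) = 0.21*d^2 - 5.84*d + 2.49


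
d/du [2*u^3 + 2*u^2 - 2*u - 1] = 6*u^2 + 4*u - 2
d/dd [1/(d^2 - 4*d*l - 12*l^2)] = 2*(-d + 2*l)/(-d^2 + 4*d*l + 12*l^2)^2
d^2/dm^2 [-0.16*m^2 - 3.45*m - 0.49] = -0.320000000000000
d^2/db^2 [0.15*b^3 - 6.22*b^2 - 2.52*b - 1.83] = 0.9*b - 12.44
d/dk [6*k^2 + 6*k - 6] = 12*k + 6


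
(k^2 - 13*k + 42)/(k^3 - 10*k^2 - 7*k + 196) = (k - 6)/(k^2 - 3*k - 28)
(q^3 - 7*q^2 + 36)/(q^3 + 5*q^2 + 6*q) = (q^2 - 9*q + 18)/(q*(q + 3))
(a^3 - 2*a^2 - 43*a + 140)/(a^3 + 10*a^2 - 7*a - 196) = (a - 5)/(a + 7)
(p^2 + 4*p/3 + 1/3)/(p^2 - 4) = (3*p^2 + 4*p + 1)/(3*(p^2 - 4))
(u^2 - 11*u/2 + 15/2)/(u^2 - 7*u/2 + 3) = (2*u^2 - 11*u + 15)/(2*u^2 - 7*u + 6)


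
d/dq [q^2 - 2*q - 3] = 2*q - 2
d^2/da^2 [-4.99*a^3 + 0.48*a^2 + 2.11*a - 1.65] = 0.96 - 29.94*a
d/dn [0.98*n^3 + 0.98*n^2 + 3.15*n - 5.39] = 2.94*n^2 + 1.96*n + 3.15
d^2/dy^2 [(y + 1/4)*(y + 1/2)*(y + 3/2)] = 6*y + 9/2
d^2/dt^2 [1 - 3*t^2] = -6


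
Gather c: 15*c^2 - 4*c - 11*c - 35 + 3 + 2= 15*c^2 - 15*c - 30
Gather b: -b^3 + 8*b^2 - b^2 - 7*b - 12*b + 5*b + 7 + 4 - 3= -b^3 + 7*b^2 - 14*b + 8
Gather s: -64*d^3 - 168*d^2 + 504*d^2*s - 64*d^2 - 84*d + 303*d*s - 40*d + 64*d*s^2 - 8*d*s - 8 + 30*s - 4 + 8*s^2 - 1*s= -64*d^3 - 232*d^2 - 124*d + s^2*(64*d + 8) + s*(504*d^2 + 295*d + 29) - 12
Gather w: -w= -w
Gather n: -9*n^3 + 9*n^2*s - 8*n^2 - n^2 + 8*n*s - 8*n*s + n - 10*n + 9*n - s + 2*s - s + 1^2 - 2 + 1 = -9*n^3 + n^2*(9*s - 9)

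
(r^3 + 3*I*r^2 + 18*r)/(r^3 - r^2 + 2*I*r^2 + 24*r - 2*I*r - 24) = r*(r - 3*I)/(r^2 - r*(1 + 4*I) + 4*I)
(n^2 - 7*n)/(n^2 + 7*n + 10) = n*(n - 7)/(n^2 + 7*n + 10)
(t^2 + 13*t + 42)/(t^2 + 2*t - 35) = (t + 6)/(t - 5)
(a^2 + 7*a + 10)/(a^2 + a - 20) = (a + 2)/(a - 4)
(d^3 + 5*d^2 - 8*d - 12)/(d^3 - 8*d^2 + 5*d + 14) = (d + 6)/(d - 7)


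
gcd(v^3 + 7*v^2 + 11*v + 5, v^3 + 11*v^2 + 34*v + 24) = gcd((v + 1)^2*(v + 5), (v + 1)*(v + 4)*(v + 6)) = v + 1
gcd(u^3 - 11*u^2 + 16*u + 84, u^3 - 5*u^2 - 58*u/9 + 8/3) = u - 6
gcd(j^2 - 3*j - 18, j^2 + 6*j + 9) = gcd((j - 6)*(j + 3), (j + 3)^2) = j + 3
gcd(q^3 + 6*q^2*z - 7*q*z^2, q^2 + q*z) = q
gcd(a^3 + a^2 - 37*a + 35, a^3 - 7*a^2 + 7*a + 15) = a - 5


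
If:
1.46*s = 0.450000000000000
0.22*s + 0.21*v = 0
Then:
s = 0.31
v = -0.32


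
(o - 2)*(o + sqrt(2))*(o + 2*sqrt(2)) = o^3 - 2*o^2 + 3*sqrt(2)*o^2 - 6*sqrt(2)*o + 4*o - 8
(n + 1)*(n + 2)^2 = n^3 + 5*n^2 + 8*n + 4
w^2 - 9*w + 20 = (w - 5)*(w - 4)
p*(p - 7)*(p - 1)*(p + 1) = p^4 - 7*p^3 - p^2 + 7*p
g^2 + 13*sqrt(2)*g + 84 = (g + 6*sqrt(2))*(g + 7*sqrt(2))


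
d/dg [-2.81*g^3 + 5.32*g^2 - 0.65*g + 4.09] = -8.43*g^2 + 10.64*g - 0.65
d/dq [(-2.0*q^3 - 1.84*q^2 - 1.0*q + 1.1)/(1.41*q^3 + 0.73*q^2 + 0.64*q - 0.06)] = (1.1344*q^4 + 0.260000000000001*q^3 - 4.7406*q^2 - 1.3852*q - 0.644)/(1.9881*q^6 + 2.0586*q^5 + 2.3377*q^4 + 0.7652*q^3 + 0.322*q^2 - 0.0768*q + 0.0036)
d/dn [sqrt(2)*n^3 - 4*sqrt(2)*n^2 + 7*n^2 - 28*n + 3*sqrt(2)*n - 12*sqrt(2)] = 3*sqrt(2)*n^2 - 8*sqrt(2)*n + 14*n - 28 + 3*sqrt(2)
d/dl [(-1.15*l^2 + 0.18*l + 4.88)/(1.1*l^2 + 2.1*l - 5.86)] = (-2.613*l^2 + 2.742*l - 11.3028)/(1.21*l^4 + 4.62*l^3 - 8.482*l^2 - 24.612*l + 34.3396)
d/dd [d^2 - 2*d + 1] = 2*d - 2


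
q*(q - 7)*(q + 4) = q^3 - 3*q^2 - 28*q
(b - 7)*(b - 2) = b^2 - 9*b + 14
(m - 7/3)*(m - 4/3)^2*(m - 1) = m^4 - 6*m^3 + 13*m^2 - 328*m/27 + 112/27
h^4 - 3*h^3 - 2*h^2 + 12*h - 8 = (h - 2)^2*(h - 1)*(h + 2)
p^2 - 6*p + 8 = (p - 4)*(p - 2)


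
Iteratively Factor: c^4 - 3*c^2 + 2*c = (c - 1)*(c^3 + c^2 - 2*c) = c*(c - 1)*(c^2 + c - 2) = c*(c - 1)*(c + 2)*(c - 1)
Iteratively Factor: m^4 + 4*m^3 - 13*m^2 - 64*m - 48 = (m + 4)*(m^3 - 13*m - 12) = (m + 3)*(m + 4)*(m^2 - 3*m - 4) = (m + 1)*(m + 3)*(m + 4)*(m - 4)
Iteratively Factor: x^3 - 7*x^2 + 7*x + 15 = (x - 5)*(x^2 - 2*x - 3) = (x - 5)*(x - 3)*(x + 1)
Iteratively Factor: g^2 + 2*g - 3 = (g - 1)*(g + 3)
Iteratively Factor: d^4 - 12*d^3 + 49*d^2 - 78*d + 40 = (d - 4)*(d^3 - 8*d^2 + 17*d - 10) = (d - 4)*(d - 1)*(d^2 - 7*d + 10) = (d - 5)*(d - 4)*(d - 1)*(d - 2)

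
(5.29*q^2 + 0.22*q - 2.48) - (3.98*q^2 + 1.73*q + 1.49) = 1.31*q^2 - 1.51*q - 3.97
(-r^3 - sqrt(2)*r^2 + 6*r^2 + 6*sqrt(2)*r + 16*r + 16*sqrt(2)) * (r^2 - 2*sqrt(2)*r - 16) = -r^5 + sqrt(2)*r^4 + 6*r^4 - 6*sqrt(2)*r^3 + 36*r^3 - 120*r^2 - 320*r - 96*sqrt(2)*r - 256*sqrt(2)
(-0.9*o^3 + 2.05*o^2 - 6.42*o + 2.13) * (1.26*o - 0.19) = -1.134*o^4 + 2.754*o^3 - 8.4787*o^2 + 3.9036*o - 0.4047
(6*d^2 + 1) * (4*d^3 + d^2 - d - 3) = 24*d^5 + 6*d^4 - 2*d^3 - 17*d^2 - d - 3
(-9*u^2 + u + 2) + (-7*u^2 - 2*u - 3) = -16*u^2 - u - 1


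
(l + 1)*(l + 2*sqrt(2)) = l^2 + l + 2*sqrt(2)*l + 2*sqrt(2)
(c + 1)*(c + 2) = c^2 + 3*c + 2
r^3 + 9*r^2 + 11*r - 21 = (r - 1)*(r + 3)*(r + 7)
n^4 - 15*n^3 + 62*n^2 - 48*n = n*(n - 8)*(n - 6)*(n - 1)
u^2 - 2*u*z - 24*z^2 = (u - 6*z)*(u + 4*z)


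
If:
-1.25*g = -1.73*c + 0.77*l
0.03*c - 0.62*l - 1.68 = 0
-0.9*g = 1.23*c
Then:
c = -0.61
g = 0.84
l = -2.74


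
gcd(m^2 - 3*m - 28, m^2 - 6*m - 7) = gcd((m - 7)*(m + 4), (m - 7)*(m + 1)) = m - 7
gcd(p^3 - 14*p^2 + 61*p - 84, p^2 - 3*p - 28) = p - 7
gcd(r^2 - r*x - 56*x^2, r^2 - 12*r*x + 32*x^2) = -r + 8*x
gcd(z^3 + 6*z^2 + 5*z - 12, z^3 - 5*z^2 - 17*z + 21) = z^2 + 2*z - 3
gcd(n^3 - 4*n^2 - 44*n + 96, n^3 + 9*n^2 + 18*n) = n + 6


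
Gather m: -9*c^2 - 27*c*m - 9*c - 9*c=-9*c^2 - 27*c*m - 18*c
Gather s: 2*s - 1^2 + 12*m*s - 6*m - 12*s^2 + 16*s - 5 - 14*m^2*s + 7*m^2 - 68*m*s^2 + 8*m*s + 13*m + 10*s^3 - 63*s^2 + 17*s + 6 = 7*m^2 + 7*m + 10*s^3 + s^2*(-68*m - 75) + s*(-14*m^2 + 20*m + 35)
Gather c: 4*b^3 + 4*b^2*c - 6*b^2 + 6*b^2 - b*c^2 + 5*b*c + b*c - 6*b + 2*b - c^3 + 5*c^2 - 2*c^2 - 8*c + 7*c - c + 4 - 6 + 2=4*b^3 - 4*b - c^3 + c^2*(3 - b) + c*(4*b^2 + 6*b - 2)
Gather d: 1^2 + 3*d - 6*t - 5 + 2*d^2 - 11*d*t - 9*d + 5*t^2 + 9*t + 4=2*d^2 + d*(-11*t - 6) + 5*t^2 + 3*t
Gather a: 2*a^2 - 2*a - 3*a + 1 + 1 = 2*a^2 - 5*a + 2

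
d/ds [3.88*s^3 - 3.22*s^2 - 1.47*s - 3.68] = 11.64*s^2 - 6.44*s - 1.47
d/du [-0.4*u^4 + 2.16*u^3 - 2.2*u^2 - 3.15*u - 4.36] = -1.6*u^3 + 6.48*u^2 - 4.4*u - 3.15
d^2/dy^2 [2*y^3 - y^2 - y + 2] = 12*y - 2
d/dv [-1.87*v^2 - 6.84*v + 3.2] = -3.74*v - 6.84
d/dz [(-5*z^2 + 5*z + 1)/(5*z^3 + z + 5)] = (5*(1 - 2*z)*(5*z^3 + z + 5) - (15*z^2 + 1)*(-5*z^2 + 5*z + 1))/(5*z^3 + z + 5)^2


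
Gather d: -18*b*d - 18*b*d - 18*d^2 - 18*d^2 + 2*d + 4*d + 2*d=-36*d^2 + d*(8 - 36*b)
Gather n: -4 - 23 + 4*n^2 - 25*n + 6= 4*n^2 - 25*n - 21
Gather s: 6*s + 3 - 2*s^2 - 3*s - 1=-2*s^2 + 3*s + 2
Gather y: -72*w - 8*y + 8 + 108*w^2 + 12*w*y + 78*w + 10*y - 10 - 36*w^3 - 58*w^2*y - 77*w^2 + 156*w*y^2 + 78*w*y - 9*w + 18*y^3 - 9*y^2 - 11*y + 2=-36*w^3 + 31*w^2 - 3*w + 18*y^3 + y^2*(156*w - 9) + y*(-58*w^2 + 90*w - 9)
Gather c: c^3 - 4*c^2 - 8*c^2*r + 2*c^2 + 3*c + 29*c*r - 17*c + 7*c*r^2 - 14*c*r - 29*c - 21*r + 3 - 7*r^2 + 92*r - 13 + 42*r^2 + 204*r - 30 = c^3 + c^2*(-8*r - 2) + c*(7*r^2 + 15*r - 43) + 35*r^2 + 275*r - 40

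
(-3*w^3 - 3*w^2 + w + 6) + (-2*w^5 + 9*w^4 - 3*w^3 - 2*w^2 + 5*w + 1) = -2*w^5 + 9*w^4 - 6*w^3 - 5*w^2 + 6*w + 7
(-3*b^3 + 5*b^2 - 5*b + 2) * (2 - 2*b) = 6*b^4 - 16*b^3 + 20*b^2 - 14*b + 4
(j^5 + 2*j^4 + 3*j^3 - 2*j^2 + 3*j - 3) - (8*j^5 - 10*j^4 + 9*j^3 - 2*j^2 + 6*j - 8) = -7*j^5 + 12*j^4 - 6*j^3 - 3*j + 5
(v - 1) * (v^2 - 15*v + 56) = v^3 - 16*v^2 + 71*v - 56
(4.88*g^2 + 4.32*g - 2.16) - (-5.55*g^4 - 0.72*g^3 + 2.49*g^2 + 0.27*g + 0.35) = 5.55*g^4 + 0.72*g^3 + 2.39*g^2 + 4.05*g - 2.51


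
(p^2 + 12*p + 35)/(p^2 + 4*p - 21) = (p + 5)/(p - 3)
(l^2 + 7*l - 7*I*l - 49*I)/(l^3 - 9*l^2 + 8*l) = (l^2 + 7*l*(1 - I) - 49*I)/(l*(l^2 - 9*l + 8))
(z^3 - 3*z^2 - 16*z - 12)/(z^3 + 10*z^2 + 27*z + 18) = (z^2 - 4*z - 12)/(z^2 + 9*z + 18)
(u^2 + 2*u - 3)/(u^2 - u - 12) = (u - 1)/(u - 4)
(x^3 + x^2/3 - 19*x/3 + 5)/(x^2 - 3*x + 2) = (x^2 + 4*x/3 - 5)/(x - 2)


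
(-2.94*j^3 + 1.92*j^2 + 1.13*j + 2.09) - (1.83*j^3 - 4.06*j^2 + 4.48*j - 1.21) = -4.77*j^3 + 5.98*j^2 - 3.35*j + 3.3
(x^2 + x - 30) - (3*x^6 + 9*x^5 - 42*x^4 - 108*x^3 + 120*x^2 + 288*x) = -3*x^6 - 9*x^5 + 42*x^4 + 108*x^3 - 119*x^2 - 287*x - 30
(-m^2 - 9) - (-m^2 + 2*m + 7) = -2*m - 16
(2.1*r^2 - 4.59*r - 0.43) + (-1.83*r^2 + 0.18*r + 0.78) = 0.27*r^2 - 4.41*r + 0.35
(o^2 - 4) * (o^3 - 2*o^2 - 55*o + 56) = o^5 - 2*o^4 - 59*o^3 + 64*o^2 + 220*o - 224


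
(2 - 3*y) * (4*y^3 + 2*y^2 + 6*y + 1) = -12*y^4 + 2*y^3 - 14*y^2 + 9*y + 2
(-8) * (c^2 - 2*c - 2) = -8*c^2 + 16*c + 16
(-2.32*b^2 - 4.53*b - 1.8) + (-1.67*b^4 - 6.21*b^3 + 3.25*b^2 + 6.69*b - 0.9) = -1.67*b^4 - 6.21*b^3 + 0.93*b^2 + 2.16*b - 2.7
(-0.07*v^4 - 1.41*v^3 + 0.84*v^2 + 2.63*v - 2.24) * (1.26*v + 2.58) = -0.0882*v^5 - 1.9572*v^4 - 2.5794*v^3 + 5.481*v^2 + 3.963*v - 5.7792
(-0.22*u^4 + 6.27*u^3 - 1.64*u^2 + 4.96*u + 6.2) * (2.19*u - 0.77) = -0.4818*u^5 + 13.9007*u^4 - 8.4195*u^3 + 12.1252*u^2 + 9.7588*u - 4.774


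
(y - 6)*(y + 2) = y^2 - 4*y - 12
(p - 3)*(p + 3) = p^2 - 9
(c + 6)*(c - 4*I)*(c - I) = c^3 + 6*c^2 - 5*I*c^2 - 4*c - 30*I*c - 24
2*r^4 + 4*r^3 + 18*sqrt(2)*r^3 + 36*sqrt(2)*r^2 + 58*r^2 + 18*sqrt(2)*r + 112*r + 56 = (r + 2*sqrt(2))*(r + 7*sqrt(2))*(sqrt(2)*r + sqrt(2))^2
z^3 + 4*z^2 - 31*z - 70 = (z - 5)*(z + 2)*(z + 7)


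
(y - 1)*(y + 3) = y^2 + 2*y - 3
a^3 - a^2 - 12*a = a*(a - 4)*(a + 3)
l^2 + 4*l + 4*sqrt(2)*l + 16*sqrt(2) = (l + 4)*(l + 4*sqrt(2))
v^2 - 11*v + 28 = (v - 7)*(v - 4)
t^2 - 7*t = t*(t - 7)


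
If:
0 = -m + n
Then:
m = n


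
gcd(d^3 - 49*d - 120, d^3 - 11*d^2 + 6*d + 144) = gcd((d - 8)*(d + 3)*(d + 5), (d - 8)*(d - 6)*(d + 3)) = d^2 - 5*d - 24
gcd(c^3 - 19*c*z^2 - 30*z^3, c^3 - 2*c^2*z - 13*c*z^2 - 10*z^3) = -c^2 + 3*c*z + 10*z^2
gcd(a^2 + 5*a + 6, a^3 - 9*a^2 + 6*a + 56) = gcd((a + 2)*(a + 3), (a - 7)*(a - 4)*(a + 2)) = a + 2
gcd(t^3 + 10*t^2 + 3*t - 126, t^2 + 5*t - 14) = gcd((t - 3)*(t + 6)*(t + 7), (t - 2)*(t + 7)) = t + 7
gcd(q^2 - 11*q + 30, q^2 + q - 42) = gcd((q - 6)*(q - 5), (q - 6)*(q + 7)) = q - 6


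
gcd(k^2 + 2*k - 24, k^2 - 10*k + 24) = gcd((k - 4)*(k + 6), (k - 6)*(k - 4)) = k - 4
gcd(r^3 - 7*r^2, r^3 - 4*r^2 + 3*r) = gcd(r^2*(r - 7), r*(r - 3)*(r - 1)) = r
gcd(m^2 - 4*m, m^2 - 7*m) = m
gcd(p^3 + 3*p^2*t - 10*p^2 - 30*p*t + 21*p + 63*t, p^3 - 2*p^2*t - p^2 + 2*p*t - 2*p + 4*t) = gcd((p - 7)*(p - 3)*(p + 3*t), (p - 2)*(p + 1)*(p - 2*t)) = 1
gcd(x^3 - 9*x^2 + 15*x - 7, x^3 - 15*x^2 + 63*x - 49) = x^2 - 8*x + 7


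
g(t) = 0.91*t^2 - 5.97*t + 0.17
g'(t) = 1.82*t - 5.97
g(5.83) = -3.71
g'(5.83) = 4.64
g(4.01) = -9.14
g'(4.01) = 1.33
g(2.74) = -9.36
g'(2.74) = -0.98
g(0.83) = -4.16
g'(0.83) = -4.46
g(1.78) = -7.57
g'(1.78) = -2.73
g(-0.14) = 1.02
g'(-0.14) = -6.22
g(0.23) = -1.15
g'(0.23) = -5.55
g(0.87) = -4.34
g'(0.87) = -4.39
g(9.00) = 20.15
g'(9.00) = 10.41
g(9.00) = 20.15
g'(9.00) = 10.41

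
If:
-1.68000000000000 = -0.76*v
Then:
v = 2.21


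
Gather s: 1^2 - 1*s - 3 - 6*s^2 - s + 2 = -6*s^2 - 2*s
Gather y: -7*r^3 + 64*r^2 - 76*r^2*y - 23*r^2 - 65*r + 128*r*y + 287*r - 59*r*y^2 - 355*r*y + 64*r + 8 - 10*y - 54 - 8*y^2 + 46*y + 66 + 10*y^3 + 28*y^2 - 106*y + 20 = -7*r^3 + 41*r^2 + 286*r + 10*y^3 + y^2*(20 - 59*r) + y*(-76*r^2 - 227*r - 70) + 40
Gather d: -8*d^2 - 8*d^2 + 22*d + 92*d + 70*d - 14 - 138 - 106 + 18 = -16*d^2 + 184*d - 240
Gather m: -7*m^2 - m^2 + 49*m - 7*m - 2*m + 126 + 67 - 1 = -8*m^2 + 40*m + 192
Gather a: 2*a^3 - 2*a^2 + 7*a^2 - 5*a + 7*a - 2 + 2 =2*a^3 + 5*a^2 + 2*a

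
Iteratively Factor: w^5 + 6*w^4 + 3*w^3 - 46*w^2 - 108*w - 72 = (w + 3)*(w^4 + 3*w^3 - 6*w^2 - 28*w - 24) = (w + 2)*(w + 3)*(w^3 + w^2 - 8*w - 12) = (w + 2)^2*(w + 3)*(w^2 - w - 6) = (w - 3)*(w + 2)^2*(w + 3)*(w + 2)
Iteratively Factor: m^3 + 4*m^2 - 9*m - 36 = (m - 3)*(m^2 + 7*m + 12) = (m - 3)*(m + 4)*(m + 3)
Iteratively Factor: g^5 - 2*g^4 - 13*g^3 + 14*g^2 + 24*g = (g)*(g^4 - 2*g^3 - 13*g^2 + 14*g + 24) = g*(g - 2)*(g^3 - 13*g - 12) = g*(g - 2)*(g + 3)*(g^2 - 3*g - 4) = g*(g - 4)*(g - 2)*(g + 3)*(g + 1)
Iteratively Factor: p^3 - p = (p - 1)*(p^2 + p) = p*(p - 1)*(p + 1)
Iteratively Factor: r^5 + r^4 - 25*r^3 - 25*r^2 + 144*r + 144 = (r - 3)*(r^4 + 4*r^3 - 13*r^2 - 64*r - 48) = (r - 3)*(r + 1)*(r^3 + 3*r^2 - 16*r - 48) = (r - 3)*(r + 1)*(r + 4)*(r^2 - r - 12) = (r - 3)*(r + 1)*(r + 3)*(r + 4)*(r - 4)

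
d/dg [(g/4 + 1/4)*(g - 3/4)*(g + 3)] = g*(6*g + 13)/8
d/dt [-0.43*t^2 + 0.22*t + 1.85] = 0.22 - 0.86*t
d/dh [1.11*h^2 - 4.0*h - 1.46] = 2.22*h - 4.0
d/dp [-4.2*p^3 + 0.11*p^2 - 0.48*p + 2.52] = -12.6*p^2 + 0.22*p - 0.48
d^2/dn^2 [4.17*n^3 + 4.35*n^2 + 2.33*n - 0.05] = 25.02*n + 8.7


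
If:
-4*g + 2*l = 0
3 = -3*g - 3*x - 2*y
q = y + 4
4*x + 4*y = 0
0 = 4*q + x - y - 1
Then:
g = -7/2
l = -7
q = -7/2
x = 15/2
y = -15/2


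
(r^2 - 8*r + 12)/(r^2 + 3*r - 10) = (r - 6)/(r + 5)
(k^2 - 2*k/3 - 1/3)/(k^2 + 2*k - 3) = (k + 1/3)/(k + 3)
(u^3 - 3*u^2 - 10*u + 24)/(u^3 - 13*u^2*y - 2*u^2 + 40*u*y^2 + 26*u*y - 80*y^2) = (u^2 - u - 12)/(u^2 - 13*u*y + 40*y^2)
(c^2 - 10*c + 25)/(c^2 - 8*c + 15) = (c - 5)/(c - 3)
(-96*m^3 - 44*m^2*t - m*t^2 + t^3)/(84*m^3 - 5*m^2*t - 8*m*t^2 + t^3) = (-32*m^2 - 4*m*t + t^2)/(28*m^2 - 11*m*t + t^2)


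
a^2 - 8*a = a*(a - 8)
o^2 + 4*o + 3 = (o + 1)*(o + 3)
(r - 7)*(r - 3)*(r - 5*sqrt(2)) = r^3 - 10*r^2 - 5*sqrt(2)*r^2 + 21*r + 50*sqrt(2)*r - 105*sqrt(2)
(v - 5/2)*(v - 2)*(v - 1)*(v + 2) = v^4 - 7*v^3/2 - 3*v^2/2 + 14*v - 10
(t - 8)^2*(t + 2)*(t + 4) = t^4 - 10*t^3 - 24*t^2 + 256*t + 512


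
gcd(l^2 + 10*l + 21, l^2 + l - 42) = l + 7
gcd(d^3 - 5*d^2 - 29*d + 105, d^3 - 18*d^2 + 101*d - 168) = d^2 - 10*d + 21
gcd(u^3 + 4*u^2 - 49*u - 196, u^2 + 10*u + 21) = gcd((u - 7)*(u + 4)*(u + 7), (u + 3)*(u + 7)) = u + 7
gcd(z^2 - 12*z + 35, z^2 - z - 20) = z - 5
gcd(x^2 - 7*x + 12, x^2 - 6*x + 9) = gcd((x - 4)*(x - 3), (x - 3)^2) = x - 3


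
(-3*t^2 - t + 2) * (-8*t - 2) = 24*t^3 + 14*t^2 - 14*t - 4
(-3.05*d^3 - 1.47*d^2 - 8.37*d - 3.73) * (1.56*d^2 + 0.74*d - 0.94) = -4.758*d^5 - 4.5502*d^4 - 11.278*d^3 - 10.6308*d^2 + 5.1076*d + 3.5062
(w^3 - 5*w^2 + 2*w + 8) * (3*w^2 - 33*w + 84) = 3*w^5 - 48*w^4 + 255*w^3 - 462*w^2 - 96*w + 672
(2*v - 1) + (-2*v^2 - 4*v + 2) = -2*v^2 - 2*v + 1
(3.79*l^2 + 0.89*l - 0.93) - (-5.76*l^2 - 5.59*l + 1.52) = 9.55*l^2 + 6.48*l - 2.45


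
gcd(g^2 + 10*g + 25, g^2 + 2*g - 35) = 1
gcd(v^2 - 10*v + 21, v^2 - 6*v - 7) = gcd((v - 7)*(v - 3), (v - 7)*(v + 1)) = v - 7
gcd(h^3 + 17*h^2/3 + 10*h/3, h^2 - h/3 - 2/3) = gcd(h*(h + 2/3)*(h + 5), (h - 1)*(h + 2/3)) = h + 2/3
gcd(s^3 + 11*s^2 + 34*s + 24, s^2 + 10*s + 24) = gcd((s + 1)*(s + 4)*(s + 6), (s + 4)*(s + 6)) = s^2 + 10*s + 24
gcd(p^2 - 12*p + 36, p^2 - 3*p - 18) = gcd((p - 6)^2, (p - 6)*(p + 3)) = p - 6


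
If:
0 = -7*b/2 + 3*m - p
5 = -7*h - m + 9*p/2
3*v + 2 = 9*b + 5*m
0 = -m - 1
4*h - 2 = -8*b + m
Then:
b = -11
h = 89/4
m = -1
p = 71/2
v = -106/3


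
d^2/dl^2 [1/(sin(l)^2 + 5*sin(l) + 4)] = (-4*sin(l)^3 - 11*sin(l)^2 + 8*sin(l) + 42)/((sin(l) + 1)^2*(sin(l) + 4)^3)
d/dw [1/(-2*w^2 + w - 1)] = (4*w - 1)/(2*w^2 - w + 1)^2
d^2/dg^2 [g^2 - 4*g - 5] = 2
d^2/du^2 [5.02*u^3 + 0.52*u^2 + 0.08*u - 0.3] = 30.12*u + 1.04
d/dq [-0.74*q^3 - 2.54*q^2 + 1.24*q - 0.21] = -2.22*q^2 - 5.08*q + 1.24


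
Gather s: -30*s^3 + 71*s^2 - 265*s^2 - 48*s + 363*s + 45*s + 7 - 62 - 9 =-30*s^3 - 194*s^2 + 360*s - 64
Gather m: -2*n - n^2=-n^2 - 2*n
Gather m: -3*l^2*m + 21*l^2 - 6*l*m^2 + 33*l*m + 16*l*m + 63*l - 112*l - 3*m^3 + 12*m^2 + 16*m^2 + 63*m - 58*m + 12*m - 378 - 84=21*l^2 - 49*l - 3*m^3 + m^2*(28 - 6*l) + m*(-3*l^2 + 49*l + 17) - 462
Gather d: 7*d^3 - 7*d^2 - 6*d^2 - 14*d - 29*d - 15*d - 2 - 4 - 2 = 7*d^3 - 13*d^2 - 58*d - 8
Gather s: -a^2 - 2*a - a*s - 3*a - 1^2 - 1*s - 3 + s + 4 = -a^2 - a*s - 5*a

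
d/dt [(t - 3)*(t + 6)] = 2*t + 3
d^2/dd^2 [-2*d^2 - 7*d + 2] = -4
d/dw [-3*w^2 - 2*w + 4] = -6*w - 2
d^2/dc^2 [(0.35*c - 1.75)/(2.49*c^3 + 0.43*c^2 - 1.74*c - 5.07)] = (13.02021*c^5 - 127.95363*c^4 - 26.81735*c^3 + 96.57291*c^2 - 120.12084*c - 24.40221)/(15.438249*c^9 + 7.998129*c^8 - 30.983319*c^7 - 105.402122*c^6 - 10.9197*c^5 + 132.890967*c^4 + 209.507823*c^3 - 12.890475*c^2 - 134.179578*c - 130.323843)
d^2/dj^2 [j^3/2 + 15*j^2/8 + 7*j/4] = 3*j + 15/4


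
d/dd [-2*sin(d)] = -2*cos(d)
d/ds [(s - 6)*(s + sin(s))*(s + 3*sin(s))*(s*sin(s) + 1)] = (s - 6)*(s + sin(s))*(s + 3*sin(s))*(s*cos(s) + sin(s)) + (s - 6)*(s + sin(s))*(s*sin(s) + 1)*(3*cos(s) + 1) + (s - 6)*(s + 3*sin(s))*(s*sin(s) + 1)*(cos(s) + 1) + (s + sin(s))*(s + 3*sin(s))*(s*sin(s) + 1)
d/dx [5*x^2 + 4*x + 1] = 10*x + 4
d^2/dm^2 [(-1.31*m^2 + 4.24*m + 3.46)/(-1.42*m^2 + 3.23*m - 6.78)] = (3.5527136788005e-15*m^4 - 5.08217999999999*m^3 - 117.5334*m^2 + 340.14396*m - 70.84238)/(2.863288*m^6 - 19.538916*m^5 + 85.45773*m^4 - 220.281155*m^3 + 408.03057*m^2 - 445.433796*m + 311.665752)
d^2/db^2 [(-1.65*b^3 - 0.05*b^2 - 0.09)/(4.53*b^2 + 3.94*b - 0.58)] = (-5.6843418860808e-14*b^4 - 58.11348*b^3 + 10.753974*b^2 - 12.968388*b - 3.30082)/(92.959677*b^6 + 242.557038*b^5 + 175.259358*b^4 - 0.948751999999999*b^3 - 22.439388*b^2 + 3.976248*b - 0.195112)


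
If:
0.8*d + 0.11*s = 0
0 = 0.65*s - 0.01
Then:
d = -0.00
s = 0.02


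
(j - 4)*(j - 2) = j^2 - 6*j + 8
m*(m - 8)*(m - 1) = m^3 - 9*m^2 + 8*m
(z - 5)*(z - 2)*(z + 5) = z^3 - 2*z^2 - 25*z + 50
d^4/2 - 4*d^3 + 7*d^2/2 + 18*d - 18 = (d/2 + 1)*(d - 6)*(d - 3)*(d - 1)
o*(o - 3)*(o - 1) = o^3 - 4*o^2 + 3*o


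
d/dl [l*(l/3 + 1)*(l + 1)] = l^2 + 8*l/3 + 1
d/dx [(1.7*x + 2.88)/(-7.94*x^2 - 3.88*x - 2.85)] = (13.498*x^2 + 45.7344*x + 6.3294)/(63.0436*x^4 + 61.6144*x^3 + 60.3124*x^2 + 22.116*x + 8.1225)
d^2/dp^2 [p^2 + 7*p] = 2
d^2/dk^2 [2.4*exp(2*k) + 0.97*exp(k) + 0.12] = (9.6*exp(k) + 0.97)*exp(k)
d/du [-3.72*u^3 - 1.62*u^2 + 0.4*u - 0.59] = -11.16*u^2 - 3.24*u + 0.4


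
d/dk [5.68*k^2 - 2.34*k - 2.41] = 11.36*k - 2.34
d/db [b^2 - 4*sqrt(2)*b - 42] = 2*b - 4*sqrt(2)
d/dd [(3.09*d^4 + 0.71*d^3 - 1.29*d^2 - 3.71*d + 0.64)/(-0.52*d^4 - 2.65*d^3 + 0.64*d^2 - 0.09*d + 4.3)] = (-7.8193*d^6 + 2.6136*d^5 - 9.586*d^4 + 34.6884*d^3 + 16.7375*d^2 - 11.9132*d - 15.8954)/(0.2704*d^8 + 2.756*d^7 + 6.3569*d^6 - 3.2984*d^5 - 3.5854*d^4 - 22.9052*d^3 + 5.5121*d^2 - 0.774*d + 18.49)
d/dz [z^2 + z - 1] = 2*z + 1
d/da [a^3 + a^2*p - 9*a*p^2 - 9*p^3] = 3*a^2 + 2*a*p - 9*p^2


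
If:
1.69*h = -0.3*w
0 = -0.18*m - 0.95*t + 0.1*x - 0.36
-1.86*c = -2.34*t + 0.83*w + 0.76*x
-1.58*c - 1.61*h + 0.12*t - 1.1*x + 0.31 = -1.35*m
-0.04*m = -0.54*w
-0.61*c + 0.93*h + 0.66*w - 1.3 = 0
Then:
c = -2.06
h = -0.01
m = 1.13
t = -0.10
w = 0.08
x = 4.64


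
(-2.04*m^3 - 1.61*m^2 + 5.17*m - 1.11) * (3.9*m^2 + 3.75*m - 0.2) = -7.956*m^5 - 13.929*m^4 + 14.5335*m^3 + 15.3805*m^2 - 5.1965*m + 0.222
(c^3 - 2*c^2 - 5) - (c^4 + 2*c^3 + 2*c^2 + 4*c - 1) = -c^4 - c^3 - 4*c^2 - 4*c - 4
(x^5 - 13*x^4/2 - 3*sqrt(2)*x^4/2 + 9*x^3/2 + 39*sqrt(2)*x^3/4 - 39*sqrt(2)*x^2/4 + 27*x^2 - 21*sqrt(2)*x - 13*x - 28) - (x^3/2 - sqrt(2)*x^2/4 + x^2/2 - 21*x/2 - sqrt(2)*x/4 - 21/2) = x^5 - 13*x^4/2 - 3*sqrt(2)*x^4/2 + 4*x^3 + 39*sqrt(2)*x^3/4 - 19*sqrt(2)*x^2/2 + 53*x^2/2 - 83*sqrt(2)*x/4 - 5*x/2 - 35/2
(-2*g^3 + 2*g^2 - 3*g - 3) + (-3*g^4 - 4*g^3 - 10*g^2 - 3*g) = -3*g^4 - 6*g^3 - 8*g^2 - 6*g - 3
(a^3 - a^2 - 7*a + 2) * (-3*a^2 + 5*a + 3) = -3*a^5 + 8*a^4 + 19*a^3 - 44*a^2 - 11*a + 6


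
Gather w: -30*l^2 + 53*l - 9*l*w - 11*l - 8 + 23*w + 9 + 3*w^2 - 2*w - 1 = -30*l^2 + 42*l + 3*w^2 + w*(21 - 9*l)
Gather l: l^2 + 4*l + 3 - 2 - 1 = l^2 + 4*l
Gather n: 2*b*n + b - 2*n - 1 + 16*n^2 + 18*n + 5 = b + 16*n^2 + n*(2*b + 16) + 4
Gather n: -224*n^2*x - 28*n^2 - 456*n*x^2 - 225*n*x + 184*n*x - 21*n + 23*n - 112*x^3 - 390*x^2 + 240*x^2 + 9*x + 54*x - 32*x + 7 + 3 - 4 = n^2*(-224*x - 28) + n*(-456*x^2 - 41*x + 2) - 112*x^3 - 150*x^2 + 31*x + 6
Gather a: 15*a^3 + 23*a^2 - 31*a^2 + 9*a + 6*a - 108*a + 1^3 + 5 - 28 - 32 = 15*a^3 - 8*a^2 - 93*a - 54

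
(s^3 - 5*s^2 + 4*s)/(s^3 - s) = (s - 4)/(s + 1)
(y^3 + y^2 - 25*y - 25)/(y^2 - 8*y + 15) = (y^2 + 6*y + 5)/(y - 3)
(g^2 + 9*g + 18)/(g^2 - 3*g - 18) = (g + 6)/(g - 6)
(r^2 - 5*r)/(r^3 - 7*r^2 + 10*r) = 1/(r - 2)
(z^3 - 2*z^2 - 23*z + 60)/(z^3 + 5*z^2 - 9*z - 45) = (z - 4)/(z + 3)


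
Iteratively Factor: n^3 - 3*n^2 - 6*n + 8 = (n - 4)*(n^2 + n - 2) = (n - 4)*(n + 2)*(n - 1)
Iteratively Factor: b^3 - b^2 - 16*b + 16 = (b + 4)*(b^2 - 5*b + 4) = (b - 4)*(b + 4)*(b - 1)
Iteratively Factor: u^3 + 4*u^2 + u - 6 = (u - 1)*(u^2 + 5*u + 6) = (u - 1)*(u + 3)*(u + 2)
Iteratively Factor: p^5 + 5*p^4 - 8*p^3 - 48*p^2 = (p)*(p^4 + 5*p^3 - 8*p^2 - 48*p) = p*(p - 3)*(p^3 + 8*p^2 + 16*p) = p^2*(p - 3)*(p^2 + 8*p + 16) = p^2*(p - 3)*(p + 4)*(p + 4)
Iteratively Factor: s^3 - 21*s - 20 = (s - 5)*(s^2 + 5*s + 4) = (s - 5)*(s + 4)*(s + 1)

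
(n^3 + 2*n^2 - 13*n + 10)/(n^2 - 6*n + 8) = (n^2 + 4*n - 5)/(n - 4)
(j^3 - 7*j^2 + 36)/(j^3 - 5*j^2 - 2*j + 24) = (j - 6)/(j - 4)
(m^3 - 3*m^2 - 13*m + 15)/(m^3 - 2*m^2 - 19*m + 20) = (m + 3)/(m + 4)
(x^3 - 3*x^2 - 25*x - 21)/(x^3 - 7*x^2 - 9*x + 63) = (x + 1)/(x - 3)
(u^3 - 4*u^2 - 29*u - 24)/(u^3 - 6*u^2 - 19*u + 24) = (u + 1)/(u - 1)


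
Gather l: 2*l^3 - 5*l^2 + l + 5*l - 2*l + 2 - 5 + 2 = 2*l^3 - 5*l^2 + 4*l - 1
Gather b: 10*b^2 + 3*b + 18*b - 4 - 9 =10*b^2 + 21*b - 13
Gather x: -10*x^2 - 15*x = -10*x^2 - 15*x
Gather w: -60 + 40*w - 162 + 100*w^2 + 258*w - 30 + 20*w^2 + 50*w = 120*w^2 + 348*w - 252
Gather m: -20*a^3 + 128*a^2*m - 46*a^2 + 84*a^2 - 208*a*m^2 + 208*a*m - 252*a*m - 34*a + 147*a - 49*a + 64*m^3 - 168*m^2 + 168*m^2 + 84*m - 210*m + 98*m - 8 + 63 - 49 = -20*a^3 + 38*a^2 - 208*a*m^2 + 64*a + 64*m^3 + m*(128*a^2 - 44*a - 28) + 6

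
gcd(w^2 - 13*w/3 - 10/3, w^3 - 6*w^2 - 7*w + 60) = w - 5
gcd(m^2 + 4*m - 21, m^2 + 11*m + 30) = 1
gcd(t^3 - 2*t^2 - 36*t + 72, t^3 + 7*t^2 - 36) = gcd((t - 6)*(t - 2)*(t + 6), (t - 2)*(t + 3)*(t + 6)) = t^2 + 4*t - 12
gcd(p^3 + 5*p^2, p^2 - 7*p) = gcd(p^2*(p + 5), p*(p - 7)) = p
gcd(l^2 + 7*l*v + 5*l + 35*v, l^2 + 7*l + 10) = l + 5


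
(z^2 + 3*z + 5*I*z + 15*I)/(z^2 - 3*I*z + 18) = (z^2 + z*(3 + 5*I) + 15*I)/(z^2 - 3*I*z + 18)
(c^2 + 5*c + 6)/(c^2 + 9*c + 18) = (c + 2)/(c + 6)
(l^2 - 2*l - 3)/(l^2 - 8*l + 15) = (l + 1)/(l - 5)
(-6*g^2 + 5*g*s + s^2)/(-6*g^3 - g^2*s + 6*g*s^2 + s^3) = 1/(g + s)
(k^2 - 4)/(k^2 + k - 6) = (k + 2)/(k + 3)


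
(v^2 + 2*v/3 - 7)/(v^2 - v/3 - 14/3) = (v + 3)/(v + 2)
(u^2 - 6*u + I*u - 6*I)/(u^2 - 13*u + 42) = (u + I)/(u - 7)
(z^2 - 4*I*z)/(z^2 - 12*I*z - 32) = z/(z - 8*I)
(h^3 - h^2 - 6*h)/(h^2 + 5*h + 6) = h*(h - 3)/(h + 3)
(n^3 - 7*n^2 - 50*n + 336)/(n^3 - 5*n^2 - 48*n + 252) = (n - 8)/(n - 6)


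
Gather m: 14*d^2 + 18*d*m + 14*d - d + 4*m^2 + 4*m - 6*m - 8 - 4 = 14*d^2 + 13*d + 4*m^2 + m*(18*d - 2) - 12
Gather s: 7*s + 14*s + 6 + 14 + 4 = 21*s + 24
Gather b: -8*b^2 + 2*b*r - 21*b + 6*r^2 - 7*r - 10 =-8*b^2 + b*(2*r - 21) + 6*r^2 - 7*r - 10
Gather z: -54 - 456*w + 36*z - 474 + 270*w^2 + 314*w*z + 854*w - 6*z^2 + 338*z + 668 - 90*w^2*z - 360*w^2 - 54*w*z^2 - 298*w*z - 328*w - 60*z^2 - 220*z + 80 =-90*w^2 + 70*w + z^2*(-54*w - 66) + z*(-90*w^2 + 16*w + 154) + 220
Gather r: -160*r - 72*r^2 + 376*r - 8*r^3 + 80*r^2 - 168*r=-8*r^3 + 8*r^2 + 48*r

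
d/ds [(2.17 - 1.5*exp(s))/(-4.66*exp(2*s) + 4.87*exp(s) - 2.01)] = (-6.99*exp(2*s) + 20.2244*exp(s) - 7.5529)*exp(s)/(21.7156*exp(4*s) - 45.3884*exp(3*s) + 42.4501*exp(2*s) - 19.5774*exp(s) + 4.0401)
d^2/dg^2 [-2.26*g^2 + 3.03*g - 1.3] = -4.52000000000000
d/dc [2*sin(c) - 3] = 2*cos(c)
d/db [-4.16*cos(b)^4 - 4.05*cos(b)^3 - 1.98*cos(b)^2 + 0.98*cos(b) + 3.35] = (16.64*cos(b)^3 + 12.15*cos(b)^2 + 3.96*cos(b) - 0.98)*sin(b)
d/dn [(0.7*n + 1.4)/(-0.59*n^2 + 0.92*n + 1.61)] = (0.413*n^2 + 1.652*n - 0.161)/(0.3481*n^4 - 1.0856*n^3 - 1.0534*n^2 + 2.9624*n + 2.5921)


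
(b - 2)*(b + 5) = b^2 + 3*b - 10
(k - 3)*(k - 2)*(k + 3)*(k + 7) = k^4 + 5*k^3 - 23*k^2 - 45*k + 126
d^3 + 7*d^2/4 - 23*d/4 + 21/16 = (d - 3/2)*(d - 1/4)*(d + 7/2)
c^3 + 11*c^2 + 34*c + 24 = (c + 1)*(c + 4)*(c + 6)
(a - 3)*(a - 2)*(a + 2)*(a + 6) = a^4 + 3*a^3 - 22*a^2 - 12*a + 72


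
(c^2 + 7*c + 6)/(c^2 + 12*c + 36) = (c + 1)/(c + 6)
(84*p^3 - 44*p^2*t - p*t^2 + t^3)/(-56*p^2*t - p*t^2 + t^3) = (-12*p^2 + 8*p*t - t^2)/(t*(8*p - t))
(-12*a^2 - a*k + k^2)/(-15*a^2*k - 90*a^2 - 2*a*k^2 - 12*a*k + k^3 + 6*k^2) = (4*a - k)/(5*a*k + 30*a - k^2 - 6*k)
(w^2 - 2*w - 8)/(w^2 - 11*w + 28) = (w + 2)/(w - 7)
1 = 1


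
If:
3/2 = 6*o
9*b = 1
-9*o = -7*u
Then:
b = 1/9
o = 1/4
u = 9/28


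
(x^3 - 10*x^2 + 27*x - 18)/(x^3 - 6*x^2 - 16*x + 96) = (x^2 - 4*x + 3)/(x^2 - 16)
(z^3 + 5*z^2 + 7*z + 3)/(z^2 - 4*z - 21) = (z^2 + 2*z + 1)/(z - 7)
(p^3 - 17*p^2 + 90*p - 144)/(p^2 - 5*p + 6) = (p^2 - 14*p + 48)/(p - 2)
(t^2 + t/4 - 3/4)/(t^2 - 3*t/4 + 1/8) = 2*(4*t^2 + t - 3)/(8*t^2 - 6*t + 1)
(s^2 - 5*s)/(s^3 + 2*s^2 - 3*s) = (s - 5)/(s^2 + 2*s - 3)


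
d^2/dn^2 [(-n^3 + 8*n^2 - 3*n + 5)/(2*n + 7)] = 2*(-4*n^3 - 42*n^2 - 147*n + 454)/(8*n^3 + 84*n^2 + 294*n + 343)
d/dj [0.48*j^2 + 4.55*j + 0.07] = 0.96*j + 4.55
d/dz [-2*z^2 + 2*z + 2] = 2 - 4*z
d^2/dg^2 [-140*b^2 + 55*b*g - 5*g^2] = -10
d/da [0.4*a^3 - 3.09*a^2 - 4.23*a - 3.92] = 1.2*a^2 - 6.18*a - 4.23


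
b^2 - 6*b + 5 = (b - 5)*(b - 1)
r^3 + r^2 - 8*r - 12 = (r - 3)*(r + 2)^2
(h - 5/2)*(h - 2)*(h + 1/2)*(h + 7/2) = h^4 - h^3/2 - 45*h^2/4 + 97*h/8 + 35/4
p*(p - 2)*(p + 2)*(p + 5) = p^4 + 5*p^3 - 4*p^2 - 20*p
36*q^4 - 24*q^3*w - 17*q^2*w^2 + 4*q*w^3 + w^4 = (-3*q + w)*(-q + w)*(2*q + w)*(6*q + w)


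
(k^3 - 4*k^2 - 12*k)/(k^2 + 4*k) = (k^2 - 4*k - 12)/(k + 4)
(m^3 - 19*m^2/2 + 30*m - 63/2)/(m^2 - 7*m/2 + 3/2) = (2*m^2 - 13*m + 21)/(2*m - 1)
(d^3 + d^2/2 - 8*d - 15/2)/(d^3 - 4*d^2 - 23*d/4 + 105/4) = 2*(d + 1)/(2*d - 7)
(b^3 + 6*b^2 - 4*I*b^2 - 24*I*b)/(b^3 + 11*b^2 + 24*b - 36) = b*(b - 4*I)/(b^2 + 5*b - 6)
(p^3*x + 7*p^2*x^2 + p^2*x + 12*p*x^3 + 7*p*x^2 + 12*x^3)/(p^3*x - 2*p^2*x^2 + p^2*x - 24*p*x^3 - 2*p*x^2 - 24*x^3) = (-p - 3*x)/(-p + 6*x)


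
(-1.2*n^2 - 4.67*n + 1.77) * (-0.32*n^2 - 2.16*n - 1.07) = 0.384*n^4 + 4.0864*n^3 + 10.8048*n^2 + 1.1737*n - 1.8939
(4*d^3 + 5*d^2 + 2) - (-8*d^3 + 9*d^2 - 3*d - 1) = 12*d^3 - 4*d^2 + 3*d + 3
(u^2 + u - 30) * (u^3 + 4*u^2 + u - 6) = u^5 + 5*u^4 - 25*u^3 - 125*u^2 - 36*u + 180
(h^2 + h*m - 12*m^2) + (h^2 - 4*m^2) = 2*h^2 + h*m - 16*m^2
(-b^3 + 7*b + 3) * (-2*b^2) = 2*b^5 - 14*b^3 - 6*b^2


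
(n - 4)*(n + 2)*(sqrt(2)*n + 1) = sqrt(2)*n^3 - 2*sqrt(2)*n^2 + n^2 - 8*sqrt(2)*n - 2*n - 8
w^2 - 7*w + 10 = (w - 5)*(w - 2)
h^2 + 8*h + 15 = (h + 3)*(h + 5)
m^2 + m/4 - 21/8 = (m - 3/2)*(m + 7/4)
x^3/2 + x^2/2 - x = x*(x/2 + 1)*(x - 1)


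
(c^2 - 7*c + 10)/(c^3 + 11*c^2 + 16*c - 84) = (c - 5)/(c^2 + 13*c + 42)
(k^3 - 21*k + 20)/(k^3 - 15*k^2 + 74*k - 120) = (k^2 + 4*k - 5)/(k^2 - 11*k + 30)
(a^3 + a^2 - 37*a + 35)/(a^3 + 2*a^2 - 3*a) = (a^2 + 2*a - 35)/(a*(a + 3))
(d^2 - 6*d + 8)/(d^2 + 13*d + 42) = (d^2 - 6*d + 8)/(d^2 + 13*d + 42)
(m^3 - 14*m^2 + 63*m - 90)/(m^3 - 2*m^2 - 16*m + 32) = (m^3 - 14*m^2 + 63*m - 90)/(m^3 - 2*m^2 - 16*m + 32)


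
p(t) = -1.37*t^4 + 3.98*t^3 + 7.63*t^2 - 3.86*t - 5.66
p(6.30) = -890.11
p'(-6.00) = 1518.10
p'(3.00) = 1.42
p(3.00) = 47.92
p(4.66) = -101.25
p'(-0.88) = -4.31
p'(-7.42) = 2778.97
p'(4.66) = -228.01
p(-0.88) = 0.11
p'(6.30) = -804.08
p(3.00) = 47.92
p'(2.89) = 7.69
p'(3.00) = 1.42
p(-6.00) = -2343.02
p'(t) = -5.48*t^3 + 11.94*t^2 + 15.26*t - 3.86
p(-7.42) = -5335.60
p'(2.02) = 30.52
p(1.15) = 3.65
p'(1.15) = 21.15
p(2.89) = 47.41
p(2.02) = 27.67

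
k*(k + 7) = k^2 + 7*k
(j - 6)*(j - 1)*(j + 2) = j^3 - 5*j^2 - 8*j + 12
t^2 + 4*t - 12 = (t - 2)*(t + 6)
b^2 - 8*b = b*(b - 8)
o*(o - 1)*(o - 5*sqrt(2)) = o^3 - 5*sqrt(2)*o^2 - o^2 + 5*sqrt(2)*o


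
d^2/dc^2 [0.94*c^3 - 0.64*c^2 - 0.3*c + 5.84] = 5.64*c - 1.28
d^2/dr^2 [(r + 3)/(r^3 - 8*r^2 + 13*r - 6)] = 6*(r^3 - 48*r + 147)/(r^7 - 22*r^6 + 186*r^5 - 760*r^4 + 1585*r^3 - 1746*r^2 + 972*r - 216)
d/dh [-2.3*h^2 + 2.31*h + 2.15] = 2.31 - 4.6*h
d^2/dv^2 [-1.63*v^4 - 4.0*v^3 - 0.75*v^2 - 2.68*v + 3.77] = -19.56*v^2 - 24.0*v - 1.5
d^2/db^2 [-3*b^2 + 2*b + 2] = -6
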